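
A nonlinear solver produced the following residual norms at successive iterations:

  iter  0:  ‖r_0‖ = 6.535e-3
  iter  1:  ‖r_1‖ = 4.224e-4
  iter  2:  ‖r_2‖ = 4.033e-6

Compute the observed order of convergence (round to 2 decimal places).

p ≈ ln(‖r_2‖/‖r_1‖) / ln(‖r_1‖/‖r_0‖)
  = ln(4.033e-6/4.224e-4) / ln(4.224e-4/6.535e-3)
  = ln(0.00954782) / ln(0.0646366)
  = -4.65144 / -2.73897 ≈ 1.69824

1.70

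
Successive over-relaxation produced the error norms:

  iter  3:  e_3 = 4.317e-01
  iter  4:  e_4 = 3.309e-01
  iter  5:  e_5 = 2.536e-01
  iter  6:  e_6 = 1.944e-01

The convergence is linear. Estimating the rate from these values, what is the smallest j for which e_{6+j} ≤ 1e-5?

Rate ρ ≈ e_6/e_5 = 1.944e-01/2.536e-01 = 0.7666.
After j more steps, e_{6+j} ≈ 1.944e-01·ρ^j; need ρ^j ≤ 1e-5/1.944e-01 = 5.14403e-05.
j ≥ ln(5.14403e-05)/ln(0.7666) = -9.8751/-0.26579 = 37.154.
So 38 more iterations are needed.

38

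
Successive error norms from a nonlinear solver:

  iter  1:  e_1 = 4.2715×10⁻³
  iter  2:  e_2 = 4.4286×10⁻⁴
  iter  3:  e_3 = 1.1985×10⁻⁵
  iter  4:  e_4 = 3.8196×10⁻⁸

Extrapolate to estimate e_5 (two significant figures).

4.0e-12

First estimate the order: p ≈ ln(e_4/e_3) / ln(e_3/e_2) = ln(3.8196×10⁻⁸/1.1985×10⁻⁵)/ln(1.1985×10⁻⁵/4.4286×10⁻⁴) = ln(0.00318698)/ln(0.0270627) ≈ 1.5926.
Then e_5 ≈ e_4·(e_4/e_3)^p = 3.8196×10⁻⁸·(0.00318698)^1.5926 = 3.8196×10⁻⁸·0.000105653 ≈ 4.036e-12.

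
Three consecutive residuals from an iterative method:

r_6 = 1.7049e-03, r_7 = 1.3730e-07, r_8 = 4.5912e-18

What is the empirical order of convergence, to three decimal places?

p ≈ ln(r_8/r_7) / ln(r_7/r_6)
  = ln(4.5912e-18/1.3730e-07) / ln(1.3730e-07/1.7049e-03)
  = ln(3.34392e-11) / ln(8.05326e-05)
  = -24.121292 / -9.426848 ≈ 2.558787

2.559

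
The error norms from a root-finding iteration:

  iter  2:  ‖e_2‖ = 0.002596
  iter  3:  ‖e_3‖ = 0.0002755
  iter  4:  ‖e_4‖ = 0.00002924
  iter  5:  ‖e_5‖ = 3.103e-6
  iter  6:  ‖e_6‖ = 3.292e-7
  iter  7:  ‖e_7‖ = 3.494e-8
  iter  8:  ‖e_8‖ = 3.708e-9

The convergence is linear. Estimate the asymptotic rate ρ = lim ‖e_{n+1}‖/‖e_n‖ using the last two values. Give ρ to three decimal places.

ρ ≈ ‖e_8‖/‖e_7‖ = 3.708e-9/3.494e-8 = 0.10612

0.106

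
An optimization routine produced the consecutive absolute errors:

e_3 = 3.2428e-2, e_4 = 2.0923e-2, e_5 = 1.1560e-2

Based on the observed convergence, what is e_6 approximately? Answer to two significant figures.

First estimate the order: p ≈ ln(e_5/e_4) / ln(e_4/e_3) = ln(1.1560e-2/2.0923e-2)/ln(2.0923e-2/3.2428e-2) = ln(0.552502)/ln(0.645214) ≈ 1.3540.
Then e_6 ≈ e_5·(e_5/e_4)^p = 1.1560e-2·(0.552502)^1.3540 = 1.1560e-2·0.447837 ≈ 0.005177.

5.2e-3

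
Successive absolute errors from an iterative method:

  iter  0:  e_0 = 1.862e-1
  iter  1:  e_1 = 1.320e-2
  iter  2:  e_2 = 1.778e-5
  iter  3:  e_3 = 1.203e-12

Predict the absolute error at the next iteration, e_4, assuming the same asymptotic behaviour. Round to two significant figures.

First estimate the order: p ≈ ln(e_3/e_2) / ln(e_2/e_1) = ln(1.203e-12/1.778e-5)/ln(1.778e-5/1.320e-2) = ln(6.76603e-08)/ln(0.00134697) ≈ 2.4976.
Then e_4 ≈ e_3·(e_3/e_2)^p = 1.203e-12·(6.76603e-08)^2.4976 = 1.203e-12·1.23892e-18 ≈ 1.49e-30.

1.5e-30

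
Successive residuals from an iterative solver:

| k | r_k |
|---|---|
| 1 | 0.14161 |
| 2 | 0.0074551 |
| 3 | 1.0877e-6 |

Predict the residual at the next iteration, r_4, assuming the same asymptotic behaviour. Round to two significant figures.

3.4e-18

First estimate the order: p ≈ ln(r_3/r_2) / ln(r_2/r_1) = ln(1.0877e-6/0.0074551)/ln(0.0074551/0.14161) = ln(0.0001459)/ln(0.0526453) ≈ 3.0000.
Then r_4 ≈ r_3·(r_3/r_2)^p = 1.0877e-6·(0.0001459)^3.0000 = 1.0877e-6·3.10575e-12 ≈ 3.378e-18.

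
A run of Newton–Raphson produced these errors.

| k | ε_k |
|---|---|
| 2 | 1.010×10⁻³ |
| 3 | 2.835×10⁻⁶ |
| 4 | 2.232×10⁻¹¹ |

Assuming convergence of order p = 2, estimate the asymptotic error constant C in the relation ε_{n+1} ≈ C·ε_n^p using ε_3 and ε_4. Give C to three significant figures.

C ≈ ε_4 / ε_3^2
  = 2.232×10⁻¹¹ / (2.835×10⁻⁶)^2
  = 2.232×10⁻¹¹ / 8.03722e-12 ≈ 2.7771

2.78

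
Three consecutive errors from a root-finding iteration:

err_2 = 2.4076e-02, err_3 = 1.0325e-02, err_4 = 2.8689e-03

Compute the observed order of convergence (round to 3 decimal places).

1.513

p ≈ ln(err_4/err_3) / ln(err_3/err_2)
  = ln(2.8689e-03/1.0325e-02) / ln(1.0325e-02/2.4076e-02)
  = ln(0.27786) / ln(0.42885)
  = -1.280638 / -0.846648 ≈ 1.512598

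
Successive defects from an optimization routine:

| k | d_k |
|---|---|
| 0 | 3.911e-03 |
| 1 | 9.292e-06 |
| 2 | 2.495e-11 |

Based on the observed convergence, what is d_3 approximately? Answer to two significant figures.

First estimate the order: p ≈ ln(d_2/d_1) / ln(d_1/d_0) = ln(2.495e-11/9.292e-06)/ln(9.292e-06/3.911e-03) = ln(2.68511e-06)/ln(0.00237586) ≈ 2.1230.
Then d_3 ≈ d_2·(d_2/d_1)^p = 2.495e-11·(2.68511e-06)^2.1230 = 2.495e-11·1.48829e-12 ≈ 3.713e-23.

3.7e-23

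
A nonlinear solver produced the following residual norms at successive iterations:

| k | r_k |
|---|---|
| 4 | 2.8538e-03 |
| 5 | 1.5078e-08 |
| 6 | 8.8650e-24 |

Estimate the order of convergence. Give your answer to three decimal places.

2.886

p ≈ ln(r_6/r_5) / ln(r_5/r_4)
  = ln(8.8650e-24/1.5078e-08) / ln(1.5078e-08/2.8538e-03)
  = ln(5.87943e-16) / ln(5.28348e-06)
  = -35.069902 / -12.150926 ≈ 2.886192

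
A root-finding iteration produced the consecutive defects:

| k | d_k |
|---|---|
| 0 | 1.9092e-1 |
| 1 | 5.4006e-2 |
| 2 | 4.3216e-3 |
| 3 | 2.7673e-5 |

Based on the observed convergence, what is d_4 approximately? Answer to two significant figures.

1.1e-9

First estimate the order: p ≈ ln(d_3/d_2) / ln(d_2/d_1) = ln(2.7673e-5/4.3216e-3)/ln(4.3216e-3/5.4006e-2) = ln(0.00640342)/ln(0.0800207) ≈ 2.0000.
Then d_4 ≈ d_3·(d_3/d_2)^p = 2.7673e-5·(0.00640342)^2.0000 = 2.7673e-5·4.10038e-05 ≈ 1.135e-09.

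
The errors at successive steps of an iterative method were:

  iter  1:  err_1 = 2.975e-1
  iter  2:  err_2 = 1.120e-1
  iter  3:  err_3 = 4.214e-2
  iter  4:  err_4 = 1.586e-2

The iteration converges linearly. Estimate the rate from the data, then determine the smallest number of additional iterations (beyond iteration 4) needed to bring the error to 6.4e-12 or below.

23

Rate ρ ≈ err_4/err_3 = 1.586e-2/4.214e-2 = 0.3764.
After j more steps, err_{4+j} ≈ 1.586e-2·ρ^j; need ρ^j ≤ 6.4e-12/1.586e-2 = 4.03531e-10.
j ≥ ln(4.03531e-10)/ln(0.3764) = -21.6308/-0.97710 = 22.138.
So 23 more iterations are needed.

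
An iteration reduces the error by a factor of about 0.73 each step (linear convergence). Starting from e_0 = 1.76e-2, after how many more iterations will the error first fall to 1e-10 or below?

61

After k steps, e_k ≈ 1.76e-2·0.73^k.
Need 0.73^k ≤ 1e-10/1.76e-2 = 5.68182e-09.
k ≥ ln(5.68182e-09)/ln(0.73) = -18.9860/-0.31471 = 60.329.
Smallest integer k = 61.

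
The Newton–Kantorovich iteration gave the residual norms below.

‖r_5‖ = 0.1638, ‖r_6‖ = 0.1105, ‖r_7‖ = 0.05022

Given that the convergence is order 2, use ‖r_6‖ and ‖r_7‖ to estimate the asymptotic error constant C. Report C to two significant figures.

C ≈ ‖r_7‖ / ‖r_6‖^2
  = 0.05022 / (0.1105)^2
  = 0.05022 / 0.0122103 ≈ 4.1129

4.1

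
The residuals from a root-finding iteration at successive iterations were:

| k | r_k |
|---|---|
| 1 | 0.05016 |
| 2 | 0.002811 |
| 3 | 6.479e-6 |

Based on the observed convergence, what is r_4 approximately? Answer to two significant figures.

First estimate the order: p ≈ ln(r_3/r_2) / ln(r_2/r_1) = ln(6.479e-6/0.002811)/ln(0.002811/0.05016) = ln(0.00230487)/ln(0.0560407) ≈ 2.1074.
Then r_4 ≈ r_3·(r_3/r_2)^p = 6.479e-6·(0.00230487)^2.1074 = 6.479e-6·2.7672e-06 ≈ 1.793e-11.

1.8e-11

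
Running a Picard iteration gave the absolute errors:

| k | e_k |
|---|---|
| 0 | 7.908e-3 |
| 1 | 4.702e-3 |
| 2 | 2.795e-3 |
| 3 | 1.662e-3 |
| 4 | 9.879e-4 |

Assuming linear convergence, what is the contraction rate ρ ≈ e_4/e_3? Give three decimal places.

0.594

ρ ≈ e_4/e_3 = 9.879e-4/1.662e-3 = 0.59440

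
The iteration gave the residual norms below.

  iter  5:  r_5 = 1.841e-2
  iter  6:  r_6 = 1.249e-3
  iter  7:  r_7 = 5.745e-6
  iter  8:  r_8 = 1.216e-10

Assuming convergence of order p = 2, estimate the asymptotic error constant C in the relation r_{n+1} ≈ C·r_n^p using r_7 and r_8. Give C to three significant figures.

C ≈ r_8 / r_7^2
  = 1.216e-10 / (5.745e-6)^2
  = 1.216e-10 / 3.3005e-11 ≈ 3.6843

3.68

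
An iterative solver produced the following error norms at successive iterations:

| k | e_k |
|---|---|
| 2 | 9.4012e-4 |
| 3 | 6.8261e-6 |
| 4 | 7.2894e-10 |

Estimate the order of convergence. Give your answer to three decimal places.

1.857

p ≈ ln(e_4/e_3) / ln(e_3/e_2)
  = ln(7.2894e-10/6.8261e-6) / ln(6.8261e-6/9.4012e-4)
  = ln(0.000106787) / ln(0.00726088)
  = -9.144674 / -4.925254 ≈ 1.856691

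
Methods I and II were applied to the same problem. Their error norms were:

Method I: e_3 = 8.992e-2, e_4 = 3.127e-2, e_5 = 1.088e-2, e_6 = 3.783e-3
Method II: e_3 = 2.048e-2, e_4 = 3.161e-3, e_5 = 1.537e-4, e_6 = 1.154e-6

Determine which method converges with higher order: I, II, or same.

Method I: p ≈ ln(3.783e-3/1.088e-2)/ln(1.088e-2/3.127e-2) ≈ 1.00.
Method II: p ≈ ln(1.154e-6/1.537e-4)/ln(1.537e-4/3.161e-3) ≈ 1.62.
Method II has the higher order (≈1.6 vs ≈1.0).

II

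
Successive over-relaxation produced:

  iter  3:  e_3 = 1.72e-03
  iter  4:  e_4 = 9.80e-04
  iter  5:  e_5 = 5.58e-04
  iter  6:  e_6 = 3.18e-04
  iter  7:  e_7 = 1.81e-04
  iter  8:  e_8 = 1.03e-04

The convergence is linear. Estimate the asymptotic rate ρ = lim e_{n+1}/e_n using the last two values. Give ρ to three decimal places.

0.569

ρ ≈ e_8/e_7 = 1.03e-04/1.81e-04 = 0.56906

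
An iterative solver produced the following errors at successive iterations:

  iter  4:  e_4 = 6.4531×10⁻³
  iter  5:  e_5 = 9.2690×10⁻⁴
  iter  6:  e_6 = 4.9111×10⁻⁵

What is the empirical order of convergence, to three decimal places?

1.514

p ≈ ln(e_6/e_5) / ln(e_5/e_4)
  = ln(4.9111×10⁻⁵/9.2690×10⁻⁴) / ln(9.2690×10⁻⁴/6.4531×10⁻³)
  = ln(0.0529841) / ln(0.143636)
  = -2.937763 / -1.940473 ≈ 1.513942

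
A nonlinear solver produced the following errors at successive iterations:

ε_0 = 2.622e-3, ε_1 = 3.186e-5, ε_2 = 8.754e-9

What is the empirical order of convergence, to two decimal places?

p ≈ ln(ε_2/ε_1) / ln(ε_1/ε_0)
  = ln(8.754e-9/3.186e-5) / ln(3.186e-5/2.622e-3)
  = ln(0.000274765) / ln(0.012151)
  = -8.19959 / -4.41034 ≈ 1.85917

1.86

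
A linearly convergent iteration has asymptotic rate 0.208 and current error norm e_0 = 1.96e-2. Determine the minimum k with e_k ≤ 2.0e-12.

15

After k steps, e_k ≈ 1.96e-2·0.208^k.
Need 0.208^k ≤ 2.0e-12/1.96e-2 = 1.02041e-10.
k ≥ ln(1.02041e-10)/ln(0.208) = -23.0056/-1.57022 = 14.651.
Smallest integer k = 15.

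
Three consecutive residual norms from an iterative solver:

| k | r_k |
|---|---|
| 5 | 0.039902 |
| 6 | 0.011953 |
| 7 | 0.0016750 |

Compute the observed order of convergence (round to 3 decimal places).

1.630

p ≈ ln(r_7/r_6) / ln(r_6/r_5)
  = ln(0.0016750/0.011953) / ln(0.011953/0.039902)
  = ln(0.140132) / ln(0.299559)
  = -1.965170 / -1.205444 ≈ 1.630246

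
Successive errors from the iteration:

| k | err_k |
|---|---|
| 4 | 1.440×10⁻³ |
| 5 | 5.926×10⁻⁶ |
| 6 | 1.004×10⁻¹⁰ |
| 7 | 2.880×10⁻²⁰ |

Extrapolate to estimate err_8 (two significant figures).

2.4e-39

First estimate the order: p ≈ ln(err_7/err_6) / ln(err_6/err_5) = ln(2.880×10⁻²⁰/1.004×10⁻¹⁰)/ln(1.004×10⁻¹⁰/5.926×10⁻⁶) = ln(2.86853e-10)/ln(1.69423e-05) ≈ 2.0001.
Then err_8 ≈ err_7·(err_7/err_6)^p = 2.880×10⁻²⁰·(2.86853e-10)^2.0001 = 2.880×10⁻²⁰·8.2104e-20 ≈ 2.365e-39.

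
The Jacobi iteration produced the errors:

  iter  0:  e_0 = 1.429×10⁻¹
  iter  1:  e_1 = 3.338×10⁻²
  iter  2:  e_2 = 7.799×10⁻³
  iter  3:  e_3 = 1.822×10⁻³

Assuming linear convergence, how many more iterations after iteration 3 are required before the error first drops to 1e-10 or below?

12

Rate ρ ≈ e_3/e_2 = 1.822×10⁻³/7.799×10⁻³ = 0.2336.
After j more steps, e_{3+j} ≈ 1.822×10⁻³·ρ^j; need ρ^j ≤ 1e-10/1.822×10⁻³ = 5.48847e-08.
j ≥ ln(5.48847e-08)/ln(0.2336) = -16.7180/-1.45415 = 11.497.
So 12 more iterations are needed.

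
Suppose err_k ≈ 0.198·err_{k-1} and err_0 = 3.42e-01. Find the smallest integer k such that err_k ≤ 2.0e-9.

After k steps, err_k ≈ 3.42e-01·0.198^k.
Need 0.198^k ≤ 2.0e-9/3.42e-01 = 5.84795e-09.
k ≥ ln(5.84795e-09)/ln(0.198) = -18.9572/-1.61949 = 11.706.
Smallest integer k = 12.

12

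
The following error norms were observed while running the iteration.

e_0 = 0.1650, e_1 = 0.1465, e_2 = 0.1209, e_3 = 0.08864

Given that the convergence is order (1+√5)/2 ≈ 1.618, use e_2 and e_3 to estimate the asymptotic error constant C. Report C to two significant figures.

2.7

C ≈ e_3 / e_2^1.618
  = 0.08864 / (0.1209)^1.618
  = 0.08864 / 0.0327616 ≈ 2.7056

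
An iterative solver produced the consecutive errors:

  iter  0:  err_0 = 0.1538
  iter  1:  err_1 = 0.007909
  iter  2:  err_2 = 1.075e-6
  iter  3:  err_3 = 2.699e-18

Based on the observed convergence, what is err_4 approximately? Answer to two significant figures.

4.3e-53

First estimate the order: p ≈ ln(err_3/err_2) / ln(err_2/err_1) = ln(2.699e-18/1.075e-6)/ln(1.075e-6/0.007909) = ln(2.5107e-12)/ln(0.000135921) ≈ 3.0000.
Then err_4 ≈ err_3·(err_3/err_2)^p = 2.699e-18·(2.5107e-12)^3.0000 = 2.699e-18·1.58265e-35 ≈ 4.272e-53.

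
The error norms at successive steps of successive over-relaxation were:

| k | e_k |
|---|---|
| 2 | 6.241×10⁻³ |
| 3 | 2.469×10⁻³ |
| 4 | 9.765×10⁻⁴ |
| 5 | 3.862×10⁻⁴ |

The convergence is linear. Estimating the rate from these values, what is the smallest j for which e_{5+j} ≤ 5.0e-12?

Rate ρ ≈ e_5/e_4 = 3.862×10⁻⁴/9.765×10⁻⁴ = 0.3955.
After j more steps, e_{5+j} ≈ 3.862×10⁻⁴·ρ^j; need ρ^j ≤ 5.0e-12/3.862×10⁻⁴ = 1.29467e-08.
j ≥ ln(1.29467e-08)/ln(0.3955) = -18.1624/-0.92760 = 19.580.
So 20 more iterations are needed.

20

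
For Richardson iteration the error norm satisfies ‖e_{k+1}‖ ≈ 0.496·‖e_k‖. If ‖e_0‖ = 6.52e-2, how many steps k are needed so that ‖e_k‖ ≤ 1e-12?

After k steps, ‖e_k‖ ≈ 6.52e-2·0.496^k.
Need 0.496^k ≤ 1e-12/6.52e-2 = 1.53374e-11.
k ≥ ln(1.53374e-11)/ln(0.496) = -24.9007/-0.70118 = 35.513.
Smallest integer k = 36.

36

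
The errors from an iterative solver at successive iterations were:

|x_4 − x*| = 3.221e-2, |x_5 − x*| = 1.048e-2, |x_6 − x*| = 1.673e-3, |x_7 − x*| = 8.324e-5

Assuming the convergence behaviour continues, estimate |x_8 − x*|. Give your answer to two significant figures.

First estimate the order: p ≈ ln(|x_7 − x*|/|x_6 − x*|) / ln(|x_6 − x*|/|x_5 − x*|) = ln(8.324e-5/1.673e-3)/ln(1.673e-3/1.048e-2) = ln(0.0497549)/ln(0.159637) ≈ 1.6354.
Then |x_8 − x*| ≈ |x_7 − x*|·(|x_7 − x*|/|x_6 − x*|)^p = 8.324e-5·(0.0497549)^1.6354 = 8.324e-5·0.00739274 ≈ 6.154e-07.

6.2e-7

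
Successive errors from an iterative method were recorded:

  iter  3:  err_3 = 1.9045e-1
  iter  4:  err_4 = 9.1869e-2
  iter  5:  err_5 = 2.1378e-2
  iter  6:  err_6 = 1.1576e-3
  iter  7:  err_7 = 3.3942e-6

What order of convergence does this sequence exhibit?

Consecutive ratios: err_7/err_6 = 3.3942e-6/1.1576e-3 = 0.0029321, err_6/err_5 = 1.1576e-3/2.1378e-2 = 0.0541491.
p ≈ ln(0.0029321)/ln(0.0541491) = -5.8320/-2.9160 ≈ 2.00.
So the convergence is quadratic (order 2).

2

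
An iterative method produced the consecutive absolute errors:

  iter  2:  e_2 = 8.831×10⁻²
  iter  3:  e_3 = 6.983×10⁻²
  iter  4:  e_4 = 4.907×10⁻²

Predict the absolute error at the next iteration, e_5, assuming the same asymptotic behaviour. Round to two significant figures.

First estimate the order: p ≈ ln(e_4/e_3) / ln(e_3/e_2) = ln(4.907×10⁻²/6.983×10⁻²)/ln(6.983×10⁻²/8.831×10⁻²) = ln(0.702707)/ln(0.790737) ≈ 1.5027.
Then e_5 ≈ e_4·(e_4/e_3)^p = 4.907×10⁻²·(0.702707)^1.5027 = 4.907×10⁻²·0.588502 ≈ 0.02888.

2.9e-2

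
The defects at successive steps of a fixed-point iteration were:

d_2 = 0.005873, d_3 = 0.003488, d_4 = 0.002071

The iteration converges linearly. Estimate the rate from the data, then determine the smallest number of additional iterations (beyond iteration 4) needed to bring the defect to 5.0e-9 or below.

Rate ρ ≈ d_4/d_3 = 0.002071/0.003488 = 0.5937.
After j more steps, d_{4+j} ≈ 0.002071·ρ^j; need ρ^j ≤ 5.0e-9/0.002071 = 2.41429e-06.
j ≥ ln(2.41429e-06)/ln(0.5937) = -12.9341/-0.52138 = 24.807.
So 25 more iterations are needed.

25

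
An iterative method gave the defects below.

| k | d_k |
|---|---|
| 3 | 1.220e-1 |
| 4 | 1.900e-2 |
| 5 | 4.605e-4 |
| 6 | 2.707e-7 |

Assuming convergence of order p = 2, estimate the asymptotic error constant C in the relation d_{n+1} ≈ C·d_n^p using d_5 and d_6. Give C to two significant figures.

C ≈ d_6 / d_5^2
  = 2.707e-7 / (4.605e-4)^2
  = 2.707e-7 / 2.1206e-07 ≈ 1.2765

1.3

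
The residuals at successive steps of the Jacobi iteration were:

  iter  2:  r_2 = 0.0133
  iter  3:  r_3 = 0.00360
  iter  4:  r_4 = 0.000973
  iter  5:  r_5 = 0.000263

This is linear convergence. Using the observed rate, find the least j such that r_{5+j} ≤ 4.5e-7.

5

Rate ρ ≈ r_5/r_4 = 0.000263/0.000973 = 0.2703.
After j more steps, r_{5+j} ≈ 0.000263·ρ^j; need ρ^j ≤ 4.5e-7/0.000263 = 0.00171103.
j ≥ ln(0.00171103)/ln(0.2703) = -6.3707/-1.30822 = 4.870.
So 5 more iterations are needed.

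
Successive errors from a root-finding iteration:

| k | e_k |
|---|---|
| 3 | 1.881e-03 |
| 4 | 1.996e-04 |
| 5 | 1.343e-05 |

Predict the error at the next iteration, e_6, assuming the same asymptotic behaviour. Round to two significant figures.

First estimate the order: p ≈ ln(e_5/e_4) / ln(e_4/e_3) = ln(1.343e-05/1.996e-04)/ln(1.996e-04/1.881e-03) = ln(0.0672846)/ln(0.106114) ≈ 1.2031.
Then e_6 ≈ e_5·(e_5/e_4)^p = 1.343e-05·(0.0672846)^1.2031 = 1.343e-05·0.0388925 ≈ 5.223e-07.

5.2e-7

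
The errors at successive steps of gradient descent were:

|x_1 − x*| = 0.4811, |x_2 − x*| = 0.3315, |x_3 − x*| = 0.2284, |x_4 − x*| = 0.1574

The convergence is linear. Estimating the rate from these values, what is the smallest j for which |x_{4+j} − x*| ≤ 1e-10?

Rate ρ ≈ |x_4 − x*|/|x_3 − x*| = 0.1574/0.2284 = 0.6891.
After j more steps, |x_{4+j} − x*| ≈ 0.1574·ρ^j; need ρ^j ≤ 1e-10/0.1574 = 6.35324e-10.
j ≥ ln(6.35324e-10)/ln(0.6891) = -21.1769/-0.37237 = 56.871.
So 57 more iterations are needed.

57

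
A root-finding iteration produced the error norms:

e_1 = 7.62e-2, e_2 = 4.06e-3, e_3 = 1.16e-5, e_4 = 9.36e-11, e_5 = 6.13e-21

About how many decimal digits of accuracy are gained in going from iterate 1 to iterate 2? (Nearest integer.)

Digits gained ≈ log₁₀(e_1/e_2) = log₁₀(7.62e-2/4.06e-3) = log₁₀(18.7685) ≈ 1.273.

1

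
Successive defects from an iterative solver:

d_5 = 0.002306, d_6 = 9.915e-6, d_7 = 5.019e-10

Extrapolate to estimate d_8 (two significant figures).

8.0e-18

First estimate the order: p ≈ ln(d_7/d_6) / ln(d_6/d_5) = ln(5.019e-10/9.915e-6)/ln(9.915e-6/0.002306) = ln(5.06203e-05)/ln(0.00429965) ≈ 1.8152.
Then d_8 ≈ d_7·(d_7/d_6)^p = 5.019e-10·(5.06203e-05)^1.8152 = 5.019e-10·1.59401e-08 ≈ 8e-18.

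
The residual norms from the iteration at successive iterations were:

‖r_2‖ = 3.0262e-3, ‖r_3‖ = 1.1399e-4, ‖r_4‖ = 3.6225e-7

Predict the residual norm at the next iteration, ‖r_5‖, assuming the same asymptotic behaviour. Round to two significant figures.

First estimate the order: p ≈ ln(‖r_4‖/‖r_3‖) / ln(‖r_3‖/‖r_2‖) = ln(3.6225e-7/1.1399e-4)/ln(1.1399e-4/3.0262e-3) = ln(0.00317791)/ln(0.0376677) ≈ 1.7541.
Then ‖r_5‖ ≈ ‖r_4‖·(‖r_4‖/‖r_3‖)^p = 3.6225e-7·(0.00317791)^1.7541 = 3.6225e-7·4.15438e-05 ≈ 1.505e-11.

1.5e-11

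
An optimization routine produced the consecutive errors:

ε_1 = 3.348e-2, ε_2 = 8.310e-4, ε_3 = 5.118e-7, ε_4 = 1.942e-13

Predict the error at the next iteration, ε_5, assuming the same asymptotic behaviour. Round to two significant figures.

First estimate the order: p ≈ ln(ε_4/ε_3) / ln(ε_3/ε_2) = ln(1.942e-13/5.118e-7)/ln(5.118e-7/8.310e-4) = ln(3.79445e-07)/ln(0.000615884) ≈ 2.0000.
Then ε_5 ≈ ε_4·(ε_4/ε_3)^p = 1.942e-13·(3.79445e-07)^2.0000 = 1.942e-13·1.43979e-13 ≈ 2.796e-26.

2.8e-26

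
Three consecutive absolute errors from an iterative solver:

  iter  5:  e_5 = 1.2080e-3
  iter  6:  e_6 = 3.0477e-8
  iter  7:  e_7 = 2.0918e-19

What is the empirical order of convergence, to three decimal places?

2.428

p ≈ ln(e_7/e_6) / ln(e_6/e_5)
  = ln(2.0918e-19/3.0477e-8) / ln(3.0477e-8/1.2080e-3)
  = ln(6.86354e-12) / ln(2.52293e-05)
  = -25.704798 / -10.587505 ≈ 2.427843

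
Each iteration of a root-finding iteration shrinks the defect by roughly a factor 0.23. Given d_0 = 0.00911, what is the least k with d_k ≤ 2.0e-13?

After k steps, d_k ≈ 0.00911·0.23^k.
Need 0.23^k ≤ 2.0e-13/0.00911 = 2.19539e-11.
k ≥ ln(2.19539e-11)/ln(0.23) = -24.5421/-1.46968 = 16.699.
Smallest integer k = 17.

17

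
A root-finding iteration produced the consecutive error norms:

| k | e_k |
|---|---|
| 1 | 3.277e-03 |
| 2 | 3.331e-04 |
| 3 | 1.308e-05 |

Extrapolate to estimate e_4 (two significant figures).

First estimate the order: p ≈ ln(e_3/e_2) / ln(e_2/e_1) = ln(1.308e-05/3.331e-04)/ln(3.331e-04/3.277e-03) = ln(0.0392675)/ln(0.101648) ≈ 1.4160.
Then e_4 ≈ e_3·(e_3/e_2)^p = 1.308e-05·(0.0392675)^1.4160 = 1.308e-05·0.0102129 ≈ 1.336e-07.

1.3e-7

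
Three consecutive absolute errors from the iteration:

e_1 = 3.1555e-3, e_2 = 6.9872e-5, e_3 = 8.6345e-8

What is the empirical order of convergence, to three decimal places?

1.757

p ≈ ln(e_3/e_2) / ln(e_2/e_1)
  = ln(8.6345e-8/6.9872e-5) / ln(6.9872e-5/3.1555e-3)
  = ln(0.00123576) / ln(0.0221429)
  = -6.696069 / -3.810238 ≈ 1.757389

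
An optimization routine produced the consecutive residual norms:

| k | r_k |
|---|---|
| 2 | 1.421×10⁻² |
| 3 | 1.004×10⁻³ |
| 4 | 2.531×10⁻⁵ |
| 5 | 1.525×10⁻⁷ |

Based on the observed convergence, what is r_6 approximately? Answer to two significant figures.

1.3e-10

First estimate the order: p ≈ ln(r_5/r_4) / ln(r_4/r_3) = ln(1.525×10⁻⁷/2.531×10⁻⁵)/ln(2.531×10⁻⁵/1.004×10⁻³) = ln(0.00602529)/ln(0.0252092) ≈ 1.3889.
Then r_6 ≈ r_5·(r_5/r_4)^p = 1.525×10⁻⁷·(0.00602529)^1.3889 = 1.525×10⁻⁷·0.000825299 ≈ 1.259e-10.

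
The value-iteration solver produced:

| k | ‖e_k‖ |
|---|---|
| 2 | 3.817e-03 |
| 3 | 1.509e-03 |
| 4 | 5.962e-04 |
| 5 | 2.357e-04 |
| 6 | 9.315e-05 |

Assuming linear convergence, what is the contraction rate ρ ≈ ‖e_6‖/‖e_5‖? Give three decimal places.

0.395

ρ ≈ ‖e_6‖/‖e_5‖ = 9.315e-05/2.357e-04 = 0.39521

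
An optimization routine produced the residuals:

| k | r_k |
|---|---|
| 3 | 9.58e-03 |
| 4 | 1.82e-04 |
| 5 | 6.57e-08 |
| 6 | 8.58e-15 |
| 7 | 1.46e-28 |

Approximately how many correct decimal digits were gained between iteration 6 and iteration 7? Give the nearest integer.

Digits gained ≈ log₁₀(r_6/r_7) = log₁₀(8.58e-15/1.46e-28) = log₁₀(5.87671e+13) ≈ 13.769.

14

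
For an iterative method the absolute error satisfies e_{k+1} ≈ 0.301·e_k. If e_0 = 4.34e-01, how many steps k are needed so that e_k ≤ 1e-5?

After k steps, e_k ≈ 4.34e-01·0.301^k.
Need 0.301^k ≤ 1e-5/4.34e-01 = 2.30415e-05.
k ≥ ln(2.30415e-05)/ln(0.301) = -10.6782/-1.20065 = 8.894.
Smallest integer k = 9.

9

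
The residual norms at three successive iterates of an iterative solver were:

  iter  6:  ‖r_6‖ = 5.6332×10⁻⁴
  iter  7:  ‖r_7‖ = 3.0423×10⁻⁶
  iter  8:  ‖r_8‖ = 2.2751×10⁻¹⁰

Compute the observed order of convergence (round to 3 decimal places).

1.820

p ≈ ln(‖r_8‖/‖r_7‖) / ln(‖r_7‖/‖r_6‖)
  = ln(2.2751×10⁻¹⁰/3.0423×10⁻⁶) / ln(3.0423×10⁻⁶/5.6332×10⁻⁴)
  = ln(7.47822e-05) / ln(0.00540066)
  = -9.500931 / -5.221234 ≈ 1.819672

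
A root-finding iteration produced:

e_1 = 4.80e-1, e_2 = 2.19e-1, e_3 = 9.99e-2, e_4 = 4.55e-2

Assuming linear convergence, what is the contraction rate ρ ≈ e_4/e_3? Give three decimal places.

0.455

ρ ≈ e_4/e_3 = 4.55e-2/9.99e-2 = 0.45546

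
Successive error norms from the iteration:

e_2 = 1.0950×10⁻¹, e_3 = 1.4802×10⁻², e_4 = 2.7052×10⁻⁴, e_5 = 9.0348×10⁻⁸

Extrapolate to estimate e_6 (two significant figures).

First estimate the order: p ≈ ln(e_5/e_4) / ln(e_4/e_3) = ln(9.0348×10⁻⁸/2.7052×10⁻⁴)/ln(2.7052×10⁻⁴/1.4802×10⁻²) = ln(0.000333979)/ln(0.0182759) ≈ 2.0000.
Then e_6 ≈ e_5·(e_5/e_4)^p = 9.0348×10⁻⁸·(0.000333979)^2.0000 = 9.0348×10⁻⁸·1.11542e-07 ≈ 1.008e-14.

1.0e-14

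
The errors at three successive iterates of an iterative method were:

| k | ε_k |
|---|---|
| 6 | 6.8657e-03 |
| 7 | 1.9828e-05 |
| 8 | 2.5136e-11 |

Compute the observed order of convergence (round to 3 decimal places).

2.322

p ≈ ln(ε_8/ε_7) / ln(ε_7/ε_6)
  = ln(2.5136e-11/1.9828e-05) / ln(1.9828e-05/6.8657e-03)
  = ln(1.2677e-06) / ln(0.00288798)
  = -13.578306 / -5.847198 ≈ 2.322190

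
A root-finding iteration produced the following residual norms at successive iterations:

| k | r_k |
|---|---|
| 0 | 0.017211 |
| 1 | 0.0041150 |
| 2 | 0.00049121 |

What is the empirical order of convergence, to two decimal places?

p ≈ ln(r_2/r_1) / ln(r_1/r_0)
  = ln(0.00049121/0.0041150) / ln(0.0041150/0.017211)
  = ln(0.119371) / ln(0.239091)
  = -2.12552 / -1.43091 ≈ 1.48543

1.49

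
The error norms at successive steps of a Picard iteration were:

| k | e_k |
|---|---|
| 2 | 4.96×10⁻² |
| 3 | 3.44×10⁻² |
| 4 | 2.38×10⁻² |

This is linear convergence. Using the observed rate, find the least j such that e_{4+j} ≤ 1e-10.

53

Rate ρ ≈ e_4/e_3 = 2.38×10⁻²/3.44×10⁻² = 0.6919.
After j more steps, e_{4+j} ≈ 2.38×10⁻²·ρ^j; need ρ^j ≤ 1e-10/2.38×10⁻² = 4.20168e-09.
j ≥ ln(4.20168e-09)/ln(0.6919) = -19.2878/-0.36831 = 52.368.
So 53 more iterations are needed.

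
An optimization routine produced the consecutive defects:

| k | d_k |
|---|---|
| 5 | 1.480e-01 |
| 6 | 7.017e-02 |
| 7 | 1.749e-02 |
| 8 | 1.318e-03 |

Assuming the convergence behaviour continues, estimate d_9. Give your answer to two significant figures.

First estimate the order: p ≈ ln(d_8/d_7) / ln(d_7/d_6) = ln(1.318e-03/1.749e-02)/ln(1.749e-02/7.017e-02) = ln(0.0753573)/ln(0.249252) ≈ 1.8610.
Then d_9 ≈ d_8·(d_8/d_7)^p = 1.318e-03·(0.0753573)^1.8610 = 1.318e-03·0.00813449 ≈ 1.072e-05.

1.1e-5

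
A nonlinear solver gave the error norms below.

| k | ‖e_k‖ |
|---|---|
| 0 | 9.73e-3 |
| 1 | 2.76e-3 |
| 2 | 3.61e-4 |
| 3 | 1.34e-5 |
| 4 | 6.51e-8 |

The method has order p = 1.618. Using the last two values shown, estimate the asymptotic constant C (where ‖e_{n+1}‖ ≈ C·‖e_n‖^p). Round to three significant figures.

C ≈ ‖e_4‖ / ‖e_3‖^1.618
  = 6.51e-8 / (1.34e-5)^1.618
  = 6.51e-8 / 1.30514e-08 ≈ 4.988

4.99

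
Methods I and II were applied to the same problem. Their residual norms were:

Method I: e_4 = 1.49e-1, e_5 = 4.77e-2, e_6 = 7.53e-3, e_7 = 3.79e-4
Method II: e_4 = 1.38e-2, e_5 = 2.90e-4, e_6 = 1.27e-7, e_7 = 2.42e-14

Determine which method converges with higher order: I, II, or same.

Method I: p ≈ ln(3.79e-4/7.53e-3)/ln(7.53e-3/4.77e-2) ≈ 1.62.
Method II: p ≈ ln(2.42e-14/1.27e-7)/ln(1.27e-7/2.90e-4) ≈ 2.00.
Method II has the higher order (≈2.0 vs ≈1.6).

II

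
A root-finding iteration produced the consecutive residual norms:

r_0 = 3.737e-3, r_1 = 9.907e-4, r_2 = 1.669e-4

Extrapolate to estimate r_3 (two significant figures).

1.5e-5

First estimate the order: p ≈ ln(r_2/r_1) / ln(r_1/r_0) = ln(1.669e-4/9.907e-4)/ln(9.907e-4/3.737e-3) = ln(0.168467)/ln(0.265106) ≈ 1.3415.
Then r_3 ≈ r_2·(r_2/r_1)^p = 1.669e-4·(0.168467)^1.3415 = 1.669e-4·0.0917001 ≈ 1.53e-05.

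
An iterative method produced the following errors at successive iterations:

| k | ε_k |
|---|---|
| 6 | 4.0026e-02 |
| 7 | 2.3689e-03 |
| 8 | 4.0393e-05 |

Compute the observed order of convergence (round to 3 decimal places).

1.440

p ≈ ln(ε_8/ε_7) / ln(ε_7/ε_6)
  = ln(4.0393e-05/2.3689e-03) / ln(2.3689e-03/4.0026e-02)
  = ln(0.0170514) / ln(0.059184)
  = -4.071523 / -2.827104 ≈ 1.440174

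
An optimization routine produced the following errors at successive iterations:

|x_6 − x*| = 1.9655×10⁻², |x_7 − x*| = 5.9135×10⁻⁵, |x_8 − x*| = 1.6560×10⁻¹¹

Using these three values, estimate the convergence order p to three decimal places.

2.599

p ≈ ln(|x_8 − x*|/|x_7 − x*|) / ln(|x_7 − x*|/|x_6 − x*|)
  = ln(1.6560×10⁻¹¹/5.9135×10⁻⁵) / ln(5.9135×10⁻⁵/1.9655×10⁻²)
  = ln(2.80037e-07) / ln(0.00300865)
  = -15.088344 / -5.806264 ≈ 2.598632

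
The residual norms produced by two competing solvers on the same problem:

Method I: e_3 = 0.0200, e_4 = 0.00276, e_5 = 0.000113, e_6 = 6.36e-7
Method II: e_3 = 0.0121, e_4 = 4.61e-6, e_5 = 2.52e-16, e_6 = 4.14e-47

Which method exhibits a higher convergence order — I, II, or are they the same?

II

Method I: p ≈ ln(6.36e-7/0.000113)/ln(0.000113/0.00276) ≈ 1.62.
Method II: p ≈ ln(4.14e-47/2.52e-16)/ln(2.52e-16/4.61e-6) ≈ 3.00.
Method II has the higher order (≈3.0 vs ≈1.6).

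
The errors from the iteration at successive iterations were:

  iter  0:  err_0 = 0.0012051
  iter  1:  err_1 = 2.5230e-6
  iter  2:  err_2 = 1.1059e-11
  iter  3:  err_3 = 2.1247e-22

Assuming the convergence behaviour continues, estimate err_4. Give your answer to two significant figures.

First estimate the order: p ≈ ln(err_3/err_2) / ln(err_2/err_1) = ln(2.1247e-22/1.1059e-11)/ln(1.1059e-11/2.5230e-6) = ln(1.92124e-11)/ln(4.38327e-06) ≈ 2.0000.
Then err_4 ≈ err_3·(err_3/err_2)^p = 2.1247e-22·(1.92124e-11)^2.0000 = 2.1247e-22·3.69116e-22 ≈ 7.843e-44.

7.8e-44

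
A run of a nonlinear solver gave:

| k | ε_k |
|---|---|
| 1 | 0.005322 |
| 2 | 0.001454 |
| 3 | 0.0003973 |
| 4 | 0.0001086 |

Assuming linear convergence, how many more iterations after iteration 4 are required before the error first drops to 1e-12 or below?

Rate ρ ≈ ε_4/ε_3 = 0.0001086/0.0003973 = 0.2733.
After j more steps, ε_{4+j} ≈ 0.0001086·ρ^j; need ρ^j ≤ 1e-12/0.0001086 = 9.2081e-09.
j ≥ ln(9.2081e-09)/ln(0.2733) = -18.5032/-1.29719 = 14.264.
So 15 more iterations are needed.

15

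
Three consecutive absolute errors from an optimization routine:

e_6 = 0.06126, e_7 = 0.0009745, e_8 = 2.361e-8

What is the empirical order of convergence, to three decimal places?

p ≈ ln(e_8/e_7) / ln(e_7/e_6)
  = ln(2.361e-8/0.0009745) / ln(0.0009745/0.06126)
  = ln(2.42278e-05) / ln(0.0159076)
  = -10.628010 / -4.140958 ≈ 2.566558

2.567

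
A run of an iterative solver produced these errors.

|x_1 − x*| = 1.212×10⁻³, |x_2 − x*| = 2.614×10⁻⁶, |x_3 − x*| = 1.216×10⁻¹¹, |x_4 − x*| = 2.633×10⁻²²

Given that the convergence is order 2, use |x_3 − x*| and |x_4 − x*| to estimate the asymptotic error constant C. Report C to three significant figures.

1.78

C ≈ |x_4 − x*| / |x_3 − x*|^2
  = 2.633×10⁻²² / (1.216×10⁻¹¹)^2
  = 2.633×10⁻²² / 1.47866e-22 ≈ 1.7807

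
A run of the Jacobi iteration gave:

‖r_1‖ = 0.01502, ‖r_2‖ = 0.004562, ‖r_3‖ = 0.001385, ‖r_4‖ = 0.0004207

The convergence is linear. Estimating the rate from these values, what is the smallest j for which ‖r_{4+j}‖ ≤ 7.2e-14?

Rate ρ ≈ ‖r_4‖/‖r_3‖ = 0.0004207/0.001385 = 0.3038.
After j more steps, ‖r_{4+j}‖ ≈ 0.0004207·ρ^j; need ρ^j ≤ 7.2e-14/0.0004207 = 1.71143e-10.
j ≥ ln(1.71143e-10)/ln(0.3038) = -22.4885/-1.19139 = 18.876.
So 19 more iterations are needed.

19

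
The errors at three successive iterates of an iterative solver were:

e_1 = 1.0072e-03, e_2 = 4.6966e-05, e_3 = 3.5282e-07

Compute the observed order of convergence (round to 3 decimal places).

p ≈ ln(e_3/e_2) / ln(e_2/e_1)
  = ln(3.5282e-07/4.6966e-05) / ln(4.6966e-05/1.0072e-03)
  = ln(0.00751224) / ln(0.0466303)
  = -4.891222 / -3.065505 ≈ 1.595568

1.596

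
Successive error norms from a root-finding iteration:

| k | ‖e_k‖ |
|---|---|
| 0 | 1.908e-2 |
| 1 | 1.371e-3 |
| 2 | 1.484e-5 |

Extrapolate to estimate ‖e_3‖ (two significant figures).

6.2e-9

First estimate the order: p ≈ ln(‖e_2‖/‖e_1‖) / ln(‖e_1‖/‖e_0‖) = ln(1.484e-5/1.371e-3)/ln(1.371e-3/1.908e-2) = ln(0.0108242)/ln(0.0718553) ≈ 1.7189.
Then ‖e_3‖ ≈ ‖e_2‖·(‖e_2‖/‖e_1‖)^p = 1.484e-5·(0.0108242)^1.7189 = 1.484e-5·0.000418141 ≈ 6.205e-09.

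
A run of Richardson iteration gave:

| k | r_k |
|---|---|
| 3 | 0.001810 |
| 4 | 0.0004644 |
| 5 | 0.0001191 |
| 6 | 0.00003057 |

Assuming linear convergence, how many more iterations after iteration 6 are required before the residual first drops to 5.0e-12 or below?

Rate ρ ≈ r_6/r_5 = 0.00003057/0.0001191 = 0.2567.
After j more steps, r_{6+j} ≈ 0.00003057·ρ^j; need ρ^j ≤ 5.0e-12/0.00003057 = 1.63559e-07.
j ≥ ln(1.63559e-07)/ln(0.2567) = -15.6261/-1.35985 = 11.491.
So 12 more iterations are needed.

12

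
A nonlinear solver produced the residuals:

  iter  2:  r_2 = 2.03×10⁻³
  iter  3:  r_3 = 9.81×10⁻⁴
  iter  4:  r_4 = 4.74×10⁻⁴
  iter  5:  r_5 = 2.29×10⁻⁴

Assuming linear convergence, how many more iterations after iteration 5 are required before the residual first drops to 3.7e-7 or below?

9

Rate ρ ≈ r_5/r_4 = 2.29×10⁻⁴/4.74×10⁻⁴ = 0.4831.
After j more steps, r_{5+j} ≈ 2.29×10⁻⁴·ρ^j; need ρ^j ≤ 3.7e-7/2.29×10⁻⁴ = 0.00161572.
j ≥ ln(0.00161572)/ln(0.4831) = -6.4280/-0.72753 = 8.835.
So 9 more iterations are needed.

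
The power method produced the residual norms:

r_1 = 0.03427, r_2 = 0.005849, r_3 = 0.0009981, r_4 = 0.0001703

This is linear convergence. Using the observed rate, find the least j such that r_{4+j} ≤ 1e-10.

9

Rate ρ ≈ r_4/r_3 = 0.0001703/0.0009981 = 0.1706.
After j more steps, r_{4+j} ≈ 0.0001703·ρ^j; need ρ^j ≤ 1e-10/0.0001703 = 5.87199e-07.
j ≥ ln(5.87199e-07)/ln(0.1706) = -14.3479/-1.76843 = 8.113.
So 9 more iterations are needed.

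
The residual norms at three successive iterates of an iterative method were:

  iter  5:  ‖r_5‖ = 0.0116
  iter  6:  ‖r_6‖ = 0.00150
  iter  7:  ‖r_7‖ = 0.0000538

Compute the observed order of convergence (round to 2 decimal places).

1.63

p ≈ ln(‖r_7‖/‖r_6‖) / ln(‖r_6‖/‖r_5‖)
  = ln(0.0000538/0.00150) / ln(0.00150/0.0116)
  = ln(0.0358667) / ln(0.12931)
  = -3.32795 / -2.04554 ≈ 1.62693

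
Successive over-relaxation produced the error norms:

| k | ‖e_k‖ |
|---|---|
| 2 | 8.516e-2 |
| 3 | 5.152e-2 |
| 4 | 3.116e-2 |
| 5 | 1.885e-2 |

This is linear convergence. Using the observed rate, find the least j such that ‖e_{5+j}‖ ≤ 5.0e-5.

Rate ρ ≈ ‖e_5‖/‖e_4‖ = 1.885e-2/3.116e-2 = 0.6049.
After j more steps, ‖e_{5+j}‖ ≈ 1.885e-2·ρ^j; need ρ^j ≤ 5.0e-5/1.885e-2 = 0.00265252.
j ≥ ln(0.00265252)/ln(0.6049) = -5.9322/-0.50269 = 11.801.
So 12 more iterations are needed.

12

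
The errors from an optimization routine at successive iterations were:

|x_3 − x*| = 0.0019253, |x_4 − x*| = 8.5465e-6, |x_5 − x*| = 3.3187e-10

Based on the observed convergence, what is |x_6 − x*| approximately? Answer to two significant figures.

1.8e-18

First estimate the order: p ≈ ln(|x_5 − x*|/|x_4 − x*|) / ln(|x_4 − x*|/|x_3 − x*|) = ln(3.3187e-10/8.5465e-6)/ln(8.5465e-6/0.0019253) = ln(3.88311e-05)/ln(0.00443905) ≈ 1.8748.
Then |x_6 − x*| ≈ |x_5 − x*|·(|x_5 − x*|/|x_4 − x*|)^p = 3.3187e-10·(3.88311e-05)^1.8748 = 3.3187e-10·5.37767e-09 ≈ 1.785e-18.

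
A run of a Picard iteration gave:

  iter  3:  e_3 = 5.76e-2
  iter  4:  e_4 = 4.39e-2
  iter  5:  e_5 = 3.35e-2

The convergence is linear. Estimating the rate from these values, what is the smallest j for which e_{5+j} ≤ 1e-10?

Rate ρ ≈ e_5/e_4 = 3.35e-2/4.39e-2 = 0.7631.
After j more steps, e_{5+j} ≈ 3.35e-2·ρ^j; need ρ^j ≤ 1e-10/3.35e-2 = 2.98507e-09.
j ≥ ln(2.98507e-09)/ln(0.7631) = -19.6296/-0.27037 = 72.603.
So 73 more iterations are needed.

73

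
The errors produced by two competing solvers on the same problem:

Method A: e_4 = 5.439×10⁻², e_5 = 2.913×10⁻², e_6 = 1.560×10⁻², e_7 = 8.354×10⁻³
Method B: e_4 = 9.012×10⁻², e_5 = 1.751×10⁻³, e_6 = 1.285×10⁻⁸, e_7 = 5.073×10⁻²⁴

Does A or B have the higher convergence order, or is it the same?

Method A: p ≈ ln(8.354×10⁻³/1.560×10⁻²)/ln(1.560×10⁻²/2.913×10⁻²) ≈ 1.00.
Method B: p ≈ ln(5.073×10⁻²⁴/1.285×10⁻⁸)/ln(1.285×10⁻⁸/1.751×10⁻³) ≈ 3.00.
Method B has the higher order (≈3.0 vs ≈1.0).

B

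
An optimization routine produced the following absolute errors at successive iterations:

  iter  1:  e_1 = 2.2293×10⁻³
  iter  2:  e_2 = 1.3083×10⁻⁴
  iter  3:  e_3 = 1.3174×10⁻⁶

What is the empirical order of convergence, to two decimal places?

p ≈ ln(e_3/e_2) / ln(e_2/e_1)
  = ln(1.3174×10⁻⁶/1.3083×10⁻⁴) / ln(1.3083×10⁻⁴/2.2293×10⁻³)
  = ln(0.0100696) / ln(0.0586866)
  = -4.59823 / -2.83554 ≈ 1.62164

1.62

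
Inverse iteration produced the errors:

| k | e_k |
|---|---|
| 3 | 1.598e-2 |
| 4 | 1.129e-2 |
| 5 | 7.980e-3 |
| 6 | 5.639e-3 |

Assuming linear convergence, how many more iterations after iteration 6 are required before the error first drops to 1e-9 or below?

Rate ρ ≈ e_6/e_5 = 5.639e-3/7.980e-3 = 0.7066.
After j more steps, e_{6+j} ≈ 5.639e-3·ρ^j; need ρ^j ≤ 1e-9/5.639e-3 = 1.77336e-07.
j ≥ ln(1.77336e-07)/ln(0.7066) = -15.5452/-0.34729 = 44.761.
So 45 more iterations are needed.

45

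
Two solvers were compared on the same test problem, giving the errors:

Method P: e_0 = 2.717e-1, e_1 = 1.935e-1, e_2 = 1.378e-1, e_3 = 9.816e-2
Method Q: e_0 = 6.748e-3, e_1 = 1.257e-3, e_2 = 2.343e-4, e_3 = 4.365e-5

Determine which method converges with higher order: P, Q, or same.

same

Method P: p ≈ ln(9.816e-2/1.378e-1)/ln(1.378e-1/1.935e-1) ≈ 1.00.
Method Q: p ≈ ln(4.365e-5/2.343e-4)/ln(2.343e-4/1.257e-3) ≈ 1.00.
Both orders ≈ 1.0 — effectively the same.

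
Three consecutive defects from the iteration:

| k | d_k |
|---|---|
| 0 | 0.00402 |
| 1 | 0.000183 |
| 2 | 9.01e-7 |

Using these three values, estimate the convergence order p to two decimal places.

p ≈ ln(d_2/d_1) / ln(d_1/d_0)
  = ln(9.01e-7/0.000183) / ln(0.000183/0.00402)
  = ln(0.0049235) / ln(0.0455224)
  = -5.31374 / -3.08955 ≈ 1.71991

1.72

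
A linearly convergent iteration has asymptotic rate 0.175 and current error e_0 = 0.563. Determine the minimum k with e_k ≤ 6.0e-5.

After k steps, e_k ≈ 0.563·0.175^k.
Need 0.175^k ≤ 6.0e-5/0.563 = 0.000106572.
k ≥ ln(0.000106572)/ln(0.175) = -9.1467/-1.74297 = 5.248.
Smallest integer k = 6.

6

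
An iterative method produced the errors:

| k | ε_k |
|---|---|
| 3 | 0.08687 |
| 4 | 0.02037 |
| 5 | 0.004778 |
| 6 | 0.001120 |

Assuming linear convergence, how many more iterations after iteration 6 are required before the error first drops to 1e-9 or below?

10

Rate ρ ≈ ε_6/ε_5 = 0.001120/0.004778 = 0.2344.
After j more steps, ε_{6+j} ≈ 0.001120·ρ^j; need ρ^j ≤ 1e-9/0.001120 = 8.92857e-07.
j ≥ ln(8.92857e-07)/ln(0.2344) = -13.9288/-1.45073 = 9.601.
So 10 more iterations are needed.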